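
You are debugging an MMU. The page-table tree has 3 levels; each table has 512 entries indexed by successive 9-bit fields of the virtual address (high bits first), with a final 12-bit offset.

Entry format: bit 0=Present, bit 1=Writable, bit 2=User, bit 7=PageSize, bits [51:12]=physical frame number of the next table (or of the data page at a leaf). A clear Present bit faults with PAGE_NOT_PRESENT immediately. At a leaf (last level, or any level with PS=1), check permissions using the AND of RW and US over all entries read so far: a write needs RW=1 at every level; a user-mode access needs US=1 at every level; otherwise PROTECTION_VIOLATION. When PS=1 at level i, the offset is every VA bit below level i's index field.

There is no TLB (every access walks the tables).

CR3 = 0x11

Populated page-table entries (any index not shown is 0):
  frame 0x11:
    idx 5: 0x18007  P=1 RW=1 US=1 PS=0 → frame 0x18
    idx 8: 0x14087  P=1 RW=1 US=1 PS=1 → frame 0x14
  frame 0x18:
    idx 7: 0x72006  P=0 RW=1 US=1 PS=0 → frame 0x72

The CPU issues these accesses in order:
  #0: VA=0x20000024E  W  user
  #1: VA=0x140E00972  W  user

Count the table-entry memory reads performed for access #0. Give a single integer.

Per-access translation:
#0 VA=0x20000024E (w,user):
  lvl0: tbl 0x11, slot 8 ⇒ 0x14087 (P1/RW1/US1/PS1)
  → PA=0x1424E (huge @L0)  (1 entries read)
#1 VA=0x140E00972 (w,user):
  lvl0: tbl 0x11, slot 5 ⇒ 0x18007 (P1/RW1/US1/PS0)
  lvl1: tbl 0x18, slot 7 ⇒ 0x72006 (P0/RW1/US1/PS0)
  ⇒ fault: PAGE_NOT_PRESENT  — 2 lookups

Entries read for #0: 1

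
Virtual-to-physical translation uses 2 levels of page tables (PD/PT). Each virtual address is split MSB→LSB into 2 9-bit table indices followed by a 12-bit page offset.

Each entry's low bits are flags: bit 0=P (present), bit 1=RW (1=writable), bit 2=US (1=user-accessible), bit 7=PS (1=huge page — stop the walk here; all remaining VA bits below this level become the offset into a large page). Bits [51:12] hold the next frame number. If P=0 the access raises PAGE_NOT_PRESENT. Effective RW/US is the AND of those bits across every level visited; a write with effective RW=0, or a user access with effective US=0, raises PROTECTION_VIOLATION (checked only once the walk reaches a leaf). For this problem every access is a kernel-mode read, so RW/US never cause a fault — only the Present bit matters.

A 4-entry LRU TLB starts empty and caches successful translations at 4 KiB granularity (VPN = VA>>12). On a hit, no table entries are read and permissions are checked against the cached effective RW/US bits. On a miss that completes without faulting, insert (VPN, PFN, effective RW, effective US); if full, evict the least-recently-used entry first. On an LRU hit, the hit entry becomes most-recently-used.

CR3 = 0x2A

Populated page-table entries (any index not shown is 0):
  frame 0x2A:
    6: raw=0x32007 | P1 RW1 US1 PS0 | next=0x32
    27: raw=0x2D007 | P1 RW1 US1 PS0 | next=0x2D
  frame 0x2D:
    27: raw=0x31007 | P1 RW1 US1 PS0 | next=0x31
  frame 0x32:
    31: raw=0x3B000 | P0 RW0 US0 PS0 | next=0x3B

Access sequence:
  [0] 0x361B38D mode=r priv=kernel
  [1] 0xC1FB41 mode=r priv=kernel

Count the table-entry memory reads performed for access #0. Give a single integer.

Per-access translation:
#0 VA=0x361B38D (r,kernel):
  [0] read 0x2A idx=27: raw=0x2D007 flags P=1 W=1 U=1 S=0
  [1] read 0x2D idx=27: raw=0x31007 flags P=1 W=1 U=1 S=0
  ⇒ phys 0x3138D  [2 reads]
#1 VA=0xC1FB41 (r,kernel):
  [0] read 0x2A idx=6: raw=0x32007 flags P=1 W=1 U=1 S=0
  [1] read 0x32 idx=31: raw=0x3B000 flags P=0 W=0 U=0 S=0
  ✗ PAGE_NOT_PRESENT  [2 reads]

Entries read for #0: 2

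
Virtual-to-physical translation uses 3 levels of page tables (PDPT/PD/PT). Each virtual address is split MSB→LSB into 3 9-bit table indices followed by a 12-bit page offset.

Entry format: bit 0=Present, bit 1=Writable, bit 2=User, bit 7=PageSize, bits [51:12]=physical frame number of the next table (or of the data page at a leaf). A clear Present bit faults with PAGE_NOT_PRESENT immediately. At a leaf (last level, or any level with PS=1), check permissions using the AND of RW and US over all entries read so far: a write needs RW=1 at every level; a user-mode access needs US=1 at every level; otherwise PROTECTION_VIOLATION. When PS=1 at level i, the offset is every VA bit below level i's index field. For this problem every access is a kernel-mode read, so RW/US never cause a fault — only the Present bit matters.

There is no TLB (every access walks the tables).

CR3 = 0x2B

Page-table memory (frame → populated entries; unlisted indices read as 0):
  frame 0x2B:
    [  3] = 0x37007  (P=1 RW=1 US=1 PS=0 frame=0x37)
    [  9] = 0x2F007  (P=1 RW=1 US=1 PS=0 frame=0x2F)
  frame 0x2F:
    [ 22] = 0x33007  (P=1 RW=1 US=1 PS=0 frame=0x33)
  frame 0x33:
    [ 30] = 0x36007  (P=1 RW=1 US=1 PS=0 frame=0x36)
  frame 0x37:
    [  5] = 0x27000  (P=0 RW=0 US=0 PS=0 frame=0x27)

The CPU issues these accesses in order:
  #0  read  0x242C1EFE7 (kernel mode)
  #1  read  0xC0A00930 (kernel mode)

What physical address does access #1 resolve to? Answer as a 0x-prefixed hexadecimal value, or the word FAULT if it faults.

Per-access translation:
#0 VA=0x242C1EFE7 (r,kernel):
  lvl0: tbl 0x2B, slot 9 ⇒ 0x2F007 (P1/RW1/US1/PS0)
  lvl1: tbl 0x2F, slot 22 ⇒ 0x33007 (P1/RW1/US1/PS0)
  lvl2: tbl 0x33, slot 30 ⇒ 0x36007 (P1/RW1/US1/PS0)
  ✓ 0x36FE7  — 3 lookups
#1 VA=0xC0A00930 (r,kernel):
  lvl0: tbl 0x2B, slot 3 ⇒ 0x37007 (P1/RW1/US1/PS0)
  lvl1: tbl 0x37, slot 5 ⇒ 0x27000 (P0/RW0/US0/PS0)
  ✗ PAGE_NOT_PRESENT  [2 reads]

Access #1 PA: FAULT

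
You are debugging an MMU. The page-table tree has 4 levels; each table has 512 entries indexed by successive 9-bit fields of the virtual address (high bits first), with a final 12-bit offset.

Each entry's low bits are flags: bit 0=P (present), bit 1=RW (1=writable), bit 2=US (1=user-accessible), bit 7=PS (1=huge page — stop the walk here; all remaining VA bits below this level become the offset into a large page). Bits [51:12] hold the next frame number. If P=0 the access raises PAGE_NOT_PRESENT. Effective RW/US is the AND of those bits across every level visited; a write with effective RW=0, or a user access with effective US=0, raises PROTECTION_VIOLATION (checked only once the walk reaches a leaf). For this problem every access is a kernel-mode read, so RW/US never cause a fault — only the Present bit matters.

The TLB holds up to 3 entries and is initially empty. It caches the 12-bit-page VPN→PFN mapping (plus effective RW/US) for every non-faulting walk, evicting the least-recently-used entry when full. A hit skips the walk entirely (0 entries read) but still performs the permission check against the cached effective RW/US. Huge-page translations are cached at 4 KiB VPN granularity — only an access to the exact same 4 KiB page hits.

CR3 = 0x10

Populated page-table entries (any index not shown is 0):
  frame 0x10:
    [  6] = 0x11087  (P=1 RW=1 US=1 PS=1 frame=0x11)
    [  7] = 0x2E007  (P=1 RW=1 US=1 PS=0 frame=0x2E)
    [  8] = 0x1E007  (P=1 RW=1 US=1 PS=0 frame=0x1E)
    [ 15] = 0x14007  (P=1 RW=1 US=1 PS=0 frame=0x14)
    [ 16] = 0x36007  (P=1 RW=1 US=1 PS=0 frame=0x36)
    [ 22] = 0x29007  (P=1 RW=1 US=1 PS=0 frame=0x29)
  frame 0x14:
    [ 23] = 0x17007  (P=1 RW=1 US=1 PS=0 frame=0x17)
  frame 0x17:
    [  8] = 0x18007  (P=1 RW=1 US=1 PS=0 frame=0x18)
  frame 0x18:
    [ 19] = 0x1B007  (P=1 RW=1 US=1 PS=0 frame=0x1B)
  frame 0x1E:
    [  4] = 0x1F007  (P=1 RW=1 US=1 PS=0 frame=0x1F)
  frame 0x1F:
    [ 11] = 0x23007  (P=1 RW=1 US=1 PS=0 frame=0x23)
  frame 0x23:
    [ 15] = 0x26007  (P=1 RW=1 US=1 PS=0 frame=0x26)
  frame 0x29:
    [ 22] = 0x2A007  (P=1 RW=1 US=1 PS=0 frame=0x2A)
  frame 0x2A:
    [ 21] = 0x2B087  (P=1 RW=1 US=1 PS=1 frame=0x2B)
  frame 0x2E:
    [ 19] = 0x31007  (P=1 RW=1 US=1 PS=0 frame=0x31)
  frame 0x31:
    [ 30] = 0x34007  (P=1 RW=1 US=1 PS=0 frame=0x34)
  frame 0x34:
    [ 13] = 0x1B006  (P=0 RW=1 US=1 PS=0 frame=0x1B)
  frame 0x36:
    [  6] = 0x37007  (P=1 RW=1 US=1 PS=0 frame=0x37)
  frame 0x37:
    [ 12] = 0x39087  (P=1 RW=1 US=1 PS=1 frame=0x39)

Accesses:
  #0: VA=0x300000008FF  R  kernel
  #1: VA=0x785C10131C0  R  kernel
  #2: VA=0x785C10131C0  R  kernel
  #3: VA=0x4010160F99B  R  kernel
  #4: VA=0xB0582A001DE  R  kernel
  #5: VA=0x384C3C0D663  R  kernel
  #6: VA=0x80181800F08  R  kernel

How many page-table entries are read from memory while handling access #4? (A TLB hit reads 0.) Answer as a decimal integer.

Walk each access:
#0 VA=0x300000008FF (r,kernel):
  L0: frame=0x10 idx=6 entry=0x11087 [P=1 RW=1 US=1 PS=1]
  ✓ 0x118FF (huge @L0)  — 1 lookups
#1 VA=0x785C10131C0 (r,kernel):
  L0: frame=0x10 idx=15 entry=0x14007 [P=1 RW=1 US=1 PS=0]
  L1: frame=0x14 idx=23 entry=0x17007 [P=1 RW=1 US=1 PS=0]
  L2: frame=0x17 idx=8 entry=0x18007 [P=1 RW=1 US=1 PS=0]
  L3: frame=0x18 idx=19 entry=0x1B007 [P=1 RW=1 US=1 PS=0]
  ✓ 0x1B1C0  — 4 lookups
#2 VA=0x785C10131C0 (r,kernel):
  TLB hit vpn=0x785C1013 → PA=0x1B1C0
#3 VA=0x4010160F99B (r,kernel):
  L0: frame=0x10 idx=8 entry=0x1E007 [P=1 RW=1 US=1 PS=0]
  L1: frame=0x1E idx=4 entry=0x1F007 [P=1 RW=1 US=1 PS=0]
  L2: frame=0x1F idx=11 entry=0x23007 [P=1 RW=1 US=1 PS=0]
  L3: frame=0x23 idx=15 entry=0x26007 [P=1 RW=1 US=1 PS=0]
  ✓ 0x2699B  — 4 lookups
#4 VA=0xB0582A001DE (r,kernel):
  L0: frame=0x10 idx=22 entry=0x29007 [P=1 RW=1 US=1 PS=0]
  L1: frame=0x29 idx=22 entry=0x2A007 [P=1 RW=1 US=1 PS=0]
  L2: frame=0x2A idx=21 entry=0x2B087 [P=1 RW=1 US=1 PS=1]
  ✓ 0x2B1DE (huge @L2)  — 3 lookups
#5 VA=0x384C3C0D663 (r,kernel):
  L0: frame=0x10 idx=7 entry=0x2E007 [P=1 RW=1 US=1 PS=0]
  L1: frame=0x2E idx=19 entry=0x31007 [P=1 RW=1 US=1 PS=0]
  L2: frame=0x31 idx=30 entry=0x34007 [P=1 RW=1 US=1 PS=0]
  L3: frame=0x34 idx=13 entry=0x1B006 [P=0 RW=1 US=1 PS=0]
  ⇒ fault: PAGE_NOT_PRESENT  — 4 lookups
#6 VA=0x80181800F08 (r,kernel):
  L0: frame=0x10 idx=16 entry=0x36007 [P=1 RW=1 US=1 PS=0]
  L1: frame=0x36 idx=6 entry=0x37007 [P=1 RW=1 US=1 PS=0]
  L2: frame=0x37 idx=12 entry=0x39087 [P=1 RW=1 US=1 PS=1]
  ✓ 0x39F08 (huge @L2)  — 3 lookups

Entries read for #4: 3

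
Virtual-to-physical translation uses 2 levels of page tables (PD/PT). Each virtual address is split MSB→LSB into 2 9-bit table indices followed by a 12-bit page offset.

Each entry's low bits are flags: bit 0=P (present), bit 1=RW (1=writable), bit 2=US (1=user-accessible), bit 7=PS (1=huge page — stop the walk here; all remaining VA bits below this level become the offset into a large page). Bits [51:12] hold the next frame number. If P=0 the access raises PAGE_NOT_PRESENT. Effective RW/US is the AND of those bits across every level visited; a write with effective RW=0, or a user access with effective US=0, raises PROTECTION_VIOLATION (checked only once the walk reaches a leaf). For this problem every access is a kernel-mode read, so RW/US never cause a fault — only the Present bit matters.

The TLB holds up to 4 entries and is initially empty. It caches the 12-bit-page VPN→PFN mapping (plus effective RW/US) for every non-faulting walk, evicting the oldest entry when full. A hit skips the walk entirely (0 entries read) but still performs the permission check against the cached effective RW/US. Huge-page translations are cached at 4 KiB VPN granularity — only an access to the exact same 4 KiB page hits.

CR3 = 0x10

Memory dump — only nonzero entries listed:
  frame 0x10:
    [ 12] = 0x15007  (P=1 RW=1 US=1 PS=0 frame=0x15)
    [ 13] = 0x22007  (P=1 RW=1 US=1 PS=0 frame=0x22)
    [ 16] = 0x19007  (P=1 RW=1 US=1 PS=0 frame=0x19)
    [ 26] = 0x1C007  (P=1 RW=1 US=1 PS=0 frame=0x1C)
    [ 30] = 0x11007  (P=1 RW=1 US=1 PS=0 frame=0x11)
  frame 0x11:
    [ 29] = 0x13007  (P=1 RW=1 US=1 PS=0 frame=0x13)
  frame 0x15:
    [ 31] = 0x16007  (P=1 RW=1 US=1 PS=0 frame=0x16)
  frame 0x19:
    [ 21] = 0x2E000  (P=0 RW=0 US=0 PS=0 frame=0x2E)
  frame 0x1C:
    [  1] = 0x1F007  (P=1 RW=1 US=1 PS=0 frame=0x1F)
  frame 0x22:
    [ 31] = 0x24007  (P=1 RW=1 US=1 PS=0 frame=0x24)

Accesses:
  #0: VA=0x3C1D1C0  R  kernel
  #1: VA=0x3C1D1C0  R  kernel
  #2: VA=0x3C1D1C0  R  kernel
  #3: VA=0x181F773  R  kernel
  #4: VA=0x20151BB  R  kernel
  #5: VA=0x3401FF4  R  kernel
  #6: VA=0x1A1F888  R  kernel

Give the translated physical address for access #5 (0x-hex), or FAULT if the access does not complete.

Per-access translation:
#0 VA=0x3C1D1C0 (r,kernel):
  L0 @0x10[30] → 0x11007  P=1,RW=1,US=1,PS=0
  L1 @0x11[29] → 0x13007  P=1,RW=1,US=1,PS=0
  → PA=0x131C0  (2 entries read)
#1 VA=0x3C1D1C0 (r,kernel):
  TLB hit vpn=0x3C1D → PA=0x131C0
#2 VA=0x3C1D1C0 (r,kernel):
  TLB hit vpn=0x3C1D → PA=0x131C0
#3 VA=0x181F773 (r,kernel):
  L0 @0x10[12] → 0x15007  P=1,RW=1,US=1,PS=0
  L1 @0x15[31] → 0x16007  P=1,RW=1,US=1,PS=0
  → PA=0x16773  (2 entries read)
#4 VA=0x20151BB (r,kernel):
  L0 @0x10[16] → 0x19007  P=1,RW=1,US=1,PS=0
  L1 @0x19[21] → 0x2E000  P=0,RW=0,US=0,PS=0
  ✗ PAGE_NOT_PRESENT  [2 reads]
#5 VA=0x3401FF4 (r,kernel):
  L0 @0x10[26] → 0x1C007  P=1,RW=1,US=1,PS=0
  L1 @0x1C[1] → 0x1F007  P=1,RW=1,US=1,PS=0
  → PA=0x1FFF4  (2 entries read)
#6 VA=0x1A1F888 (r,kernel):
  L0 @0x10[13] → 0x22007  P=1,RW=1,US=1,PS=0
  L1 @0x22[31] → 0x24007  P=1,RW=1,US=1,PS=0
  → PA=0x24888  (2 entries read)

Access #5 PA: 0x1FFF4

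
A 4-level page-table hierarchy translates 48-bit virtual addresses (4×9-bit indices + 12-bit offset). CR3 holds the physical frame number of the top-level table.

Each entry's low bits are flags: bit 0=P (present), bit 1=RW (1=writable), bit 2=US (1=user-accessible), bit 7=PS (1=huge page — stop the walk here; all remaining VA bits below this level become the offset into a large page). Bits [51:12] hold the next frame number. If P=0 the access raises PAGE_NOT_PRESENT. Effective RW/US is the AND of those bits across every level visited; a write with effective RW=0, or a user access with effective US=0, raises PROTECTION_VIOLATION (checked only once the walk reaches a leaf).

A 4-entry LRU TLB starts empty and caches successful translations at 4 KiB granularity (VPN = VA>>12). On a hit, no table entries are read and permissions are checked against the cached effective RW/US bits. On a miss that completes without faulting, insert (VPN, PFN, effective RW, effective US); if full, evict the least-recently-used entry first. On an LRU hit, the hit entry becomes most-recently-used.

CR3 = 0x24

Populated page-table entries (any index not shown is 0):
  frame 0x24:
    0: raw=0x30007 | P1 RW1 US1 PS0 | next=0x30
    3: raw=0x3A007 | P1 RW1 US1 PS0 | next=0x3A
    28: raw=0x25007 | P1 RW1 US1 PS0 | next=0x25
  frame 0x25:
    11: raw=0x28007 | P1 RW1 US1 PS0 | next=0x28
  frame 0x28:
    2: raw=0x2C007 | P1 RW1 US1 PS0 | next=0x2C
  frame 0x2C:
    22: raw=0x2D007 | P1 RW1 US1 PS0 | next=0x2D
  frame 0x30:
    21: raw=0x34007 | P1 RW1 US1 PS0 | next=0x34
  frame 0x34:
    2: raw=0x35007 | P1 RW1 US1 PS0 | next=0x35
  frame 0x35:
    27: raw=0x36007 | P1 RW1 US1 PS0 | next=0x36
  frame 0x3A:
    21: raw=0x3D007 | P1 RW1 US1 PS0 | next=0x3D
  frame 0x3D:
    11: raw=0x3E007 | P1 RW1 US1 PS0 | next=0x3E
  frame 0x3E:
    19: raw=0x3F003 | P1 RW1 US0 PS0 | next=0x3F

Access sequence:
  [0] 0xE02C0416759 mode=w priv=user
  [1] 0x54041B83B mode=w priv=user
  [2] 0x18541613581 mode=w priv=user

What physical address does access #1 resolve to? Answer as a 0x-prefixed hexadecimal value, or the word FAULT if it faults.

Trace:
#0 VA=0xE02C0416759 (w,user):
  [0] read 0x24 idx=28: raw=0x25007 flags P=1 W=1 U=1 S=0
  [1] read 0x25 idx=11: raw=0x28007 flags P=1 W=1 U=1 S=0
  [2] read 0x28 idx=2: raw=0x2C007 flags P=1 W=1 U=1 S=0
  [3] read 0x2C idx=22: raw=0x2D007 flags P=1 W=1 U=1 S=0
  ⇒ phys 0x2D759  [4 reads]
#1 VA=0x54041B83B (w,user):
  [0] read 0x24 idx=0: raw=0x30007 flags P=1 W=1 U=1 S=0
  [1] read 0x30 idx=21: raw=0x34007 flags P=1 W=1 U=1 S=0
  [2] read 0x34 idx=2: raw=0x35007 flags P=1 W=1 U=1 S=0
  [3] read 0x35 idx=27: raw=0x36007 flags P=1 W=1 U=1 S=0
  ⇒ phys 0x3683B  [4 reads]
#2 VA=0x18541613581 (w,user):
  [0] read 0x24 idx=3: raw=0x3A007 flags P=1 W=1 U=1 S=0
  [1] read 0x3A idx=21: raw=0x3D007 flags P=1 W=1 U=1 S=0
  [2] read 0x3D idx=11: raw=0x3E007 flags P=1 W=1 U=1 S=0
  [3] read 0x3E idx=19: raw=0x3F003 flags P=1 W=1 U=0 S=0
  → PROTECTION_VIOLATION  (4 entries read)

Access #1 PA: 0x3683B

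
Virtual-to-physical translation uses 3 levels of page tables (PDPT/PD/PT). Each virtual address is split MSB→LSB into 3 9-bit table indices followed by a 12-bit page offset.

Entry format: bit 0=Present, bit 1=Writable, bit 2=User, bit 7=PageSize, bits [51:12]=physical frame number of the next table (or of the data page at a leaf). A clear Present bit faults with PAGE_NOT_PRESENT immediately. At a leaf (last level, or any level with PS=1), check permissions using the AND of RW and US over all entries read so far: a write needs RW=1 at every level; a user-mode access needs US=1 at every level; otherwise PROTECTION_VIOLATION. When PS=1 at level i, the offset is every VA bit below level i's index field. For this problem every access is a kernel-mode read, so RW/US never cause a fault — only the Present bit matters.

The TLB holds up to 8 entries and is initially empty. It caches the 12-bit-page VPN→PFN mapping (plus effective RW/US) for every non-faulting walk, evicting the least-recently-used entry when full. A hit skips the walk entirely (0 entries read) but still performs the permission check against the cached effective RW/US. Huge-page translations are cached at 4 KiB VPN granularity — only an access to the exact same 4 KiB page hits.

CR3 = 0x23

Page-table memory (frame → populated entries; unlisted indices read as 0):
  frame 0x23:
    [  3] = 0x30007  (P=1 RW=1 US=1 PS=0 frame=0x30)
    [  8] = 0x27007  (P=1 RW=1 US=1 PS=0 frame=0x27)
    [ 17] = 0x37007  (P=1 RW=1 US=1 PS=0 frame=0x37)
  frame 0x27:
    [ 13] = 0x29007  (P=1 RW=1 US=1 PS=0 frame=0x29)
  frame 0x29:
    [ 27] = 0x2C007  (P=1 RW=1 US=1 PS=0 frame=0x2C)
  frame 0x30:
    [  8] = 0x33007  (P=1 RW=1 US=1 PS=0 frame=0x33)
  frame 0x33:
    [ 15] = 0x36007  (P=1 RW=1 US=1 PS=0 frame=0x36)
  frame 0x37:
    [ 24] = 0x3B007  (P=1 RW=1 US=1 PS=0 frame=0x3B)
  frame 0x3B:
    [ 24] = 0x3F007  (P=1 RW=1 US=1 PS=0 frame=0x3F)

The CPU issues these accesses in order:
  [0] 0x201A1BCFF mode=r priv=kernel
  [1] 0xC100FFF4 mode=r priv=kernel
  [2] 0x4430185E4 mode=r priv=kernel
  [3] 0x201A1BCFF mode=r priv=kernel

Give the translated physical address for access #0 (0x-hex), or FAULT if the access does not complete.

Walk each access:
#0 VA=0x201A1BCFF (r,kernel):
  L0: frame=0x23 idx=8 entry=0x27007 [P=1 RW=1 US=1 PS=0]
  L1: frame=0x27 idx=13 entry=0x29007 [P=1 RW=1 US=1 PS=0]
  L2: frame=0x29 idx=27 entry=0x2C007 [P=1 RW=1 US=1 PS=0]
  ⇒ phys 0x2CCFF  [3 reads]
#1 VA=0xC100FFF4 (r,kernel):
  L0: frame=0x23 idx=3 entry=0x30007 [P=1 RW=1 US=1 PS=0]
  L1: frame=0x30 idx=8 entry=0x33007 [P=1 RW=1 US=1 PS=0]
  L2: frame=0x33 idx=15 entry=0x36007 [P=1 RW=1 US=1 PS=0]
  ⇒ phys 0x36FF4  [3 reads]
#2 VA=0x4430185E4 (r,kernel):
  L0: frame=0x23 idx=17 entry=0x37007 [P=1 RW=1 US=1 PS=0]
  L1: frame=0x37 idx=24 entry=0x3B007 [P=1 RW=1 US=1 PS=0]
  L2: frame=0x3B idx=24 entry=0x3F007 [P=1 RW=1 US=1 PS=0]
  ⇒ phys 0x3F5E4  [3 reads]
#3 VA=0x201A1BCFF (r,kernel):
  TLB hit vpn=0x201A1B → PA=0x2CCFF

Access #0 PA: 0x2CCFF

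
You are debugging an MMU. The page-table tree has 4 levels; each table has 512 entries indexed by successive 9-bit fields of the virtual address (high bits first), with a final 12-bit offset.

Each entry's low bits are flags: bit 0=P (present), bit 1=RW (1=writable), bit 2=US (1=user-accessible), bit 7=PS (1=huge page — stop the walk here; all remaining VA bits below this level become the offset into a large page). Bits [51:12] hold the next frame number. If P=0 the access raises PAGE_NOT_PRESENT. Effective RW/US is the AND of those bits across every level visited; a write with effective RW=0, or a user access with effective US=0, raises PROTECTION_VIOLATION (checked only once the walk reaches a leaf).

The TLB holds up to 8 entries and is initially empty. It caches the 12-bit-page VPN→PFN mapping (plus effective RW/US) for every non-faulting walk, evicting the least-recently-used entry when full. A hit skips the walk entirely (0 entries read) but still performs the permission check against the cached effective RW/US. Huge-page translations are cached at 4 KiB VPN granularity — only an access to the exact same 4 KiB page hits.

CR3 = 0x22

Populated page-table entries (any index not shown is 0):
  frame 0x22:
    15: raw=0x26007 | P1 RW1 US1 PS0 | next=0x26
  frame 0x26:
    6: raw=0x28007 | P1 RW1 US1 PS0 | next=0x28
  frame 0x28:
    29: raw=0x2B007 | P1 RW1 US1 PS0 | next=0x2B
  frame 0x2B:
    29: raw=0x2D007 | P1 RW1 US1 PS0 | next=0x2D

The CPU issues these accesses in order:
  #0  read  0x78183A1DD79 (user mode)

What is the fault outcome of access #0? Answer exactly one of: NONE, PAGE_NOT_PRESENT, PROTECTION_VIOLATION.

Per-access translation:
#0 VA=0x78183A1DD79 (r,user):
  L0 @0x22[15] → 0x26007  P=1,RW=1,US=1,PS=0
  L1 @0x26[6] → 0x28007  P=1,RW=1,US=1,PS=0
  L2 @0x28[29] → 0x2B007  P=1,RW=1,US=1,PS=0
  L3 @0x2B[29] → 0x2D007  P=1,RW=1,US=1,PS=0
  ⇒ phys 0x2DD79  [4 reads]

Access #0 fault: NONE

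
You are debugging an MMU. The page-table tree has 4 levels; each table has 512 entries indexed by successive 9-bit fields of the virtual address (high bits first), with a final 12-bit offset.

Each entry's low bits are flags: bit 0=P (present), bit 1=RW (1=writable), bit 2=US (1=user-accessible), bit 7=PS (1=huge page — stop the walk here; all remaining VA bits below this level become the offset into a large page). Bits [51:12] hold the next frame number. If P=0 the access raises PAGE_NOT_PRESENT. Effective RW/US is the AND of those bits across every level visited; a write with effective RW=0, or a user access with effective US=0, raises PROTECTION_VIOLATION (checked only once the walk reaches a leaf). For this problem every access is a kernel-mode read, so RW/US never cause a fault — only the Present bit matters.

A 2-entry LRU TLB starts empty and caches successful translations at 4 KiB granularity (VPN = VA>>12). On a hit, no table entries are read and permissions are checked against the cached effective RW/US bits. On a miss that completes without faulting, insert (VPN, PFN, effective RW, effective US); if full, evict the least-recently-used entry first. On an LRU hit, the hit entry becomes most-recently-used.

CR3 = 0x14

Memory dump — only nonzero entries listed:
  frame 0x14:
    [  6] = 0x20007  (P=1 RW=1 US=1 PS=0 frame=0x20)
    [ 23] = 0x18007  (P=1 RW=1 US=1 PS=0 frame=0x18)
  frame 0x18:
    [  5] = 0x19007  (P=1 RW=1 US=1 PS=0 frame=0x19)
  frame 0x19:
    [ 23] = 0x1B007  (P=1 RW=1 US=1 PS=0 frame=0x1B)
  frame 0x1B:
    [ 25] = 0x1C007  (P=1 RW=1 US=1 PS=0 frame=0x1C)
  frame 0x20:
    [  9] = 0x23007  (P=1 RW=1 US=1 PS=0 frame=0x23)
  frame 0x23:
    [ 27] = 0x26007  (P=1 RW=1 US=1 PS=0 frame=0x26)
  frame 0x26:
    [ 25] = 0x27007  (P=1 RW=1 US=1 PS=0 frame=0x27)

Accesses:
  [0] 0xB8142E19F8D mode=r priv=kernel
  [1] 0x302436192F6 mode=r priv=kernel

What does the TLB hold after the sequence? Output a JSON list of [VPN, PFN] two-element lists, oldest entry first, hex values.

Walk each access:
#0 VA=0xB8142E19F8D (r,kernel):
  L0 @0x14[23] → 0x18007  P=1,RW=1,US=1,PS=0
  L1 @0x18[5] → 0x19007  P=1,RW=1,US=1,PS=0
  L2 @0x19[23] → 0x1B007  P=1,RW=1,US=1,PS=0
  L3 @0x1B[25] → 0x1C007  P=1,RW=1,US=1,PS=0
  ⇒ phys 0x1CF8D  [4 reads]
#1 VA=0x302436192F6 (r,kernel):
  L0 @0x14[6] → 0x20007  P=1,RW=1,US=1,PS=0
  L1 @0x20[9] → 0x23007  P=1,RW=1,US=1,PS=0
  L2 @0x23[27] → 0x26007  P=1,RW=1,US=1,PS=0
  L3 @0x26[25] → 0x27007  P=1,RW=1,US=1,PS=0
  ⇒ phys 0x272F6  [4 reads]

TLB: [["0xB8142E19", "0x1C"], ["0x30243619", "0x27"]]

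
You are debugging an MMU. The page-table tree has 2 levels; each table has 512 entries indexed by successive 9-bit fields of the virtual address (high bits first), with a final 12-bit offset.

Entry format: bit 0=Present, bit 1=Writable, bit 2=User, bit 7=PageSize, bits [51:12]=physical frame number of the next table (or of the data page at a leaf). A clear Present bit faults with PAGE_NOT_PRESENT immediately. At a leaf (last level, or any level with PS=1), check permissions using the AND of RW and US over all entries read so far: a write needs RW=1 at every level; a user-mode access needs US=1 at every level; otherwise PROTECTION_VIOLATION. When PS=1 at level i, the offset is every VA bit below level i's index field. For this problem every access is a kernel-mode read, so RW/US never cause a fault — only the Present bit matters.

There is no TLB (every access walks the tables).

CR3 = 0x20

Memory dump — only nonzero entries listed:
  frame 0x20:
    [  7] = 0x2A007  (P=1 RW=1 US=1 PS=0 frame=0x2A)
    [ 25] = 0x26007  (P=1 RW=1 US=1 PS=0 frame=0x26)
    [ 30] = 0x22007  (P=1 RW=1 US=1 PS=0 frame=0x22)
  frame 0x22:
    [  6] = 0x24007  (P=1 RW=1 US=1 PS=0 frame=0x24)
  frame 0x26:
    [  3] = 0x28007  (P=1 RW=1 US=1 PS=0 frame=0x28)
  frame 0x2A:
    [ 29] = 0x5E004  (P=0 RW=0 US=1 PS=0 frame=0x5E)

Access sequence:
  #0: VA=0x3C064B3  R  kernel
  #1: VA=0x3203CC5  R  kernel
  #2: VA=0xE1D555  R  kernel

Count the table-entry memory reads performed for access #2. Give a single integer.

Walk each access:
#0 VA=0x3C064B3 (r,kernel):
  L0 @0x20[30] → 0x22007  P=1,RW=1,US=1,PS=0
  L1 @0x22[6] → 0x24007  P=1,RW=1,US=1,PS=0
  → PA=0x244B3  (2 entries read)
#1 VA=0x3203CC5 (r,kernel):
  L0 @0x20[25] → 0x26007  P=1,RW=1,US=1,PS=0
  L1 @0x26[3] → 0x28007  P=1,RW=1,US=1,PS=0
  → PA=0x28CC5  (2 entries read)
#2 VA=0xE1D555 (r,kernel):
  L0 @0x20[7] → 0x2A007  P=1,RW=1,US=1,PS=0
  L1 @0x2A[29] → 0x5E004  P=0,RW=0,US=1,PS=0
  → PAGE_NOT_PRESENT  (2 entries read)

Entries read for #2: 2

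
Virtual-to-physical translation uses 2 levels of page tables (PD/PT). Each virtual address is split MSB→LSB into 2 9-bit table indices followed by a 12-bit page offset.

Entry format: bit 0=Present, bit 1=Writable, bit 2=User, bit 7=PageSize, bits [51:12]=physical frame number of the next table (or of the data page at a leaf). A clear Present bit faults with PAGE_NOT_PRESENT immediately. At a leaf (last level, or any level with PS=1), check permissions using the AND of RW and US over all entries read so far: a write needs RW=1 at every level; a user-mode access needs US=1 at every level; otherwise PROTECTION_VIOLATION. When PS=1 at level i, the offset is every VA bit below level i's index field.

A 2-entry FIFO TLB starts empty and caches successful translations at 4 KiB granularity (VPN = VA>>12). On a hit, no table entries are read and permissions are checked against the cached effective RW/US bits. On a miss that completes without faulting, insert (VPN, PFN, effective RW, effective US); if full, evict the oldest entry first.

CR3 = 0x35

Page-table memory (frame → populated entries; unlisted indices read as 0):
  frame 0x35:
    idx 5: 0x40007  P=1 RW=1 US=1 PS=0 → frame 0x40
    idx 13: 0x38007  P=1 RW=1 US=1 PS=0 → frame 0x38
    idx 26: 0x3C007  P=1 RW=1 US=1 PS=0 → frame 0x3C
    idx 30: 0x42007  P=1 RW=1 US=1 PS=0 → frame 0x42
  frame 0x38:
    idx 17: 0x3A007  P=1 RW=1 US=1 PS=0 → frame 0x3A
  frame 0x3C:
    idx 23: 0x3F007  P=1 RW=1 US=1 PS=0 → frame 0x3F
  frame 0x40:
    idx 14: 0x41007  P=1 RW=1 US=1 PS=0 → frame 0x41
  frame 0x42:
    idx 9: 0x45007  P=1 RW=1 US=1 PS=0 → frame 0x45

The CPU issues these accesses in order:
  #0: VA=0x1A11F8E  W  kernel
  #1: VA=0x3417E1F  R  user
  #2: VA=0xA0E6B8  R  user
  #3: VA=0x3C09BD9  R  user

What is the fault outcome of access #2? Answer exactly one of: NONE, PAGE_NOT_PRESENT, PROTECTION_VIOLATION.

Per-access translation:
#0 VA=0x1A11F8E (w,kernel):
  lvl0: tbl 0x35, slot 13 ⇒ 0x38007 (P1/RW1/US1/PS0)
  lvl1: tbl 0x38, slot 17 ⇒ 0x3A007 (P1/RW1/US1/PS0)
  ✓ 0x3AF8E  — 2 lookups
#1 VA=0x3417E1F (r,user):
  lvl0: tbl 0x35, slot 26 ⇒ 0x3C007 (P1/RW1/US1/PS0)
  lvl1: tbl 0x3C, slot 23 ⇒ 0x3F007 (P1/RW1/US1/PS0)
  ✓ 0x3FE1F  — 2 lookups
#2 VA=0xA0E6B8 (r,user):
  lvl0: tbl 0x35, slot 5 ⇒ 0x40007 (P1/RW1/US1/PS0)
  lvl1: tbl 0x40, slot 14 ⇒ 0x41007 (P1/RW1/US1/PS0)
  ✓ 0x416B8  — 2 lookups
#3 VA=0x3C09BD9 (r,user):
  lvl0: tbl 0x35, slot 30 ⇒ 0x42007 (P1/RW1/US1/PS0)
  lvl1: tbl 0x42, slot 9 ⇒ 0x45007 (P1/RW1/US1/PS0)
  ✓ 0x45BD9  — 2 lookups

Access #2 fault: NONE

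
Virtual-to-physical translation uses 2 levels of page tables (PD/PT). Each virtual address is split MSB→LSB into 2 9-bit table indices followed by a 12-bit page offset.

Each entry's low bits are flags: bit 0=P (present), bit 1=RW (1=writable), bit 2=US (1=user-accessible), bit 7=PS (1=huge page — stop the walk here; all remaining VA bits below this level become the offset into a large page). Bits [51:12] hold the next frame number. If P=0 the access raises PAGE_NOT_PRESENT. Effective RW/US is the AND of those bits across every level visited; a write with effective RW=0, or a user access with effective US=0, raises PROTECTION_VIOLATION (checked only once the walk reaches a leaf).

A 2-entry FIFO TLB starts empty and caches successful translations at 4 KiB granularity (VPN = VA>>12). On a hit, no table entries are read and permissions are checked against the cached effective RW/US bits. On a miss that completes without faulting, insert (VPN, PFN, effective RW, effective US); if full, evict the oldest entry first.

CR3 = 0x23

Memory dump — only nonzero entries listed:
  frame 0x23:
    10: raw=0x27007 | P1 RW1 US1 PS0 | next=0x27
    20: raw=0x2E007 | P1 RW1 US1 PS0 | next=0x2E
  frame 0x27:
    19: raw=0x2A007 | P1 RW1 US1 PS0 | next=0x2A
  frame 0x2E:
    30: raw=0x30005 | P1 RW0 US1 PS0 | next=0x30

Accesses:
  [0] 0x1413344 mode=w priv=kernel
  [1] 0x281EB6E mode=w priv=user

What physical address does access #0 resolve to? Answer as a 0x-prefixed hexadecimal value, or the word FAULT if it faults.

Walk each access:
#0 VA=0x1413344 (w,kernel):
  L0: frame=0x23 idx=10 entry=0x27007 [P=1 RW=1 US=1 PS=0]
  L1: frame=0x27 idx=19 entry=0x2A007 [P=1 RW=1 US=1 PS=0]
  ⇒ phys 0x2A344  [2 reads]
#1 VA=0x281EB6E (w,user):
  L0: frame=0x23 idx=20 entry=0x2E007 [P=1 RW=1 US=1 PS=0]
  L1: frame=0x2E idx=30 entry=0x30005 [P=1 RW=0 US=1 PS=0]
  → PROTECTION_VIOLATION  (2 entries read)

Access #0 PA: 0x2A344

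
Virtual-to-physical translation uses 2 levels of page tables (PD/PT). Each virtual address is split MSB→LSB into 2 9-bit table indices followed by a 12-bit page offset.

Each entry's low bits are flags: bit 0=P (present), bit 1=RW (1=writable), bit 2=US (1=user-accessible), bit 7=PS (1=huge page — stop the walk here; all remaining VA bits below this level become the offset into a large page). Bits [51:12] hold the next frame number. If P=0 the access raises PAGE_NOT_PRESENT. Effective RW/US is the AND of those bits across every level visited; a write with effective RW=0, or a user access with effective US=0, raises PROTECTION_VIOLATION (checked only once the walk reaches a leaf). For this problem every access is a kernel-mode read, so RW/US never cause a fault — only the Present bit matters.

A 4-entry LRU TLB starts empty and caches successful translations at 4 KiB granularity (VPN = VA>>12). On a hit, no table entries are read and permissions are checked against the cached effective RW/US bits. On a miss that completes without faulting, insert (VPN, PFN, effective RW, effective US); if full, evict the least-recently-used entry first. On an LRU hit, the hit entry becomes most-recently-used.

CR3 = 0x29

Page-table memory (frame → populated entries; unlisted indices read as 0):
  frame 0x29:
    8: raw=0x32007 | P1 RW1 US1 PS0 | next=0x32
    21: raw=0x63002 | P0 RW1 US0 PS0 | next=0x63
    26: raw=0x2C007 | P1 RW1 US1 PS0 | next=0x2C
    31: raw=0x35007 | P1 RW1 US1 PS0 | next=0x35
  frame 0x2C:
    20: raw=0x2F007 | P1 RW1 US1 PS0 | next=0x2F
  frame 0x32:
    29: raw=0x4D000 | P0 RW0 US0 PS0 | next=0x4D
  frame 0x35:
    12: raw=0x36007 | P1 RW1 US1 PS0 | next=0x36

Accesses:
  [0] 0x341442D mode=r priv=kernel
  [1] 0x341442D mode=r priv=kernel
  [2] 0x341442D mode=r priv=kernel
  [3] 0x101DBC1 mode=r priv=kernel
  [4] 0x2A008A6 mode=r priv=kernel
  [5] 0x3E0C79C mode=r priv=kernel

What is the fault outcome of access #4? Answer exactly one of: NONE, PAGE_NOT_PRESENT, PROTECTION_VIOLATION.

Trace:
#0 VA=0x341442D (r,kernel):
  L0: frame=0x29 idx=26 entry=0x2C007 [P=1 RW=1 US=1 PS=0]
  L1: frame=0x2C idx=20 entry=0x2F007 [P=1 RW=1 US=1 PS=0]
  → PA=0x2F42D  (2 entries read)
#1 VA=0x341442D (r,kernel):
  TLB hit vpn=0x3414 → PA=0x2F42D
#2 VA=0x341442D (r,kernel):
  TLB hit vpn=0x3414 → PA=0x2F42D
#3 VA=0x101DBC1 (r,kernel):
  L0: frame=0x29 idx=8 entry=0x32007 [P=1 RW=1 US=1 PS=0]
  L1: frame=0x32 idx=29 entry=0x4D000 [P=0 RW=0 US=0 PS=0]
  ✗ PAGE_NOT_PRESENT  [2 reads]
#4 VA=0x2A008A6 (r,kernel):
  L0: frame=0x29 idx=21 entry=0x63002 [P=0 RW=1 US=0 PS=0]
  ✗ PAGE_NOT_PRESENT  [1 reads]
#5 VA=0x3E0C79C (r,kernel):
  L0: frame=0x29 idx=31 entry=0x35007 [P=1 RW=1 US=1 PS=0]
  L1: frame=0x35 idx=12 entry=0x36007 [P=1 RW=1 US=1 PS=0]
  → PA=0x3679C  (2 entries read)

Access #4 fault: PAGE_NOT_PRESENT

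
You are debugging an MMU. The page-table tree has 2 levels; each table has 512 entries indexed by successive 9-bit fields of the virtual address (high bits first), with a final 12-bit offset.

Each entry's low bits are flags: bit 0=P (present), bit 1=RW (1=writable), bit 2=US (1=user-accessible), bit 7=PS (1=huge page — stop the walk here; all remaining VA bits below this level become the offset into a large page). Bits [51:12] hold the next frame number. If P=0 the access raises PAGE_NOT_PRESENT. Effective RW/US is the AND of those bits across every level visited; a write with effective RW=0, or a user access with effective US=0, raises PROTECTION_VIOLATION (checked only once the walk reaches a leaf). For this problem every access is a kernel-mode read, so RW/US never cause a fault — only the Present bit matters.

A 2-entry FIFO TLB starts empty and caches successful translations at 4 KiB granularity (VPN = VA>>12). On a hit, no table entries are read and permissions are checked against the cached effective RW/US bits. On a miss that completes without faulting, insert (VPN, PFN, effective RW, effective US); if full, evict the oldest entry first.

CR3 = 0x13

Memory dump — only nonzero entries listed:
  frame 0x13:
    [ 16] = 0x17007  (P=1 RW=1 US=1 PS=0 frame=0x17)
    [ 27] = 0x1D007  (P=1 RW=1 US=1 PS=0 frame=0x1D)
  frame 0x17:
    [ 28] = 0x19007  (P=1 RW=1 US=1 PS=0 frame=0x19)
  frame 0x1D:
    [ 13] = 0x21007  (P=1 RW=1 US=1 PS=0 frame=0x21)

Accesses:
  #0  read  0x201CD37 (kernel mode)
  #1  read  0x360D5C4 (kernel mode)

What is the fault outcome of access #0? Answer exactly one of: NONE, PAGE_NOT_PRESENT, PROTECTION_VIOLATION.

Walk each access:
#0 VA=0x201CD37 (r,kernel):
  L0 @0x13[16] → 0x17007  P=1,RW=1,US=1,PS=0
  L1 @0x17[28] → 0x19007  P=1,RW=1,US=1,PS=0
  ⇒ phys 0x19D37  [2 reads]
#1 VA=0x360D5C4 (r,kernel):
  L0 @0x13[27] → 0x1D007  P=1,RW=1,US=1,PS=0
  L1 @0x1D[13] → 0x21007  P=1,RW=1,US=1,PS=0
  ⇒ phys 0x215C4  [2 reads]

Access #0 fault: NONE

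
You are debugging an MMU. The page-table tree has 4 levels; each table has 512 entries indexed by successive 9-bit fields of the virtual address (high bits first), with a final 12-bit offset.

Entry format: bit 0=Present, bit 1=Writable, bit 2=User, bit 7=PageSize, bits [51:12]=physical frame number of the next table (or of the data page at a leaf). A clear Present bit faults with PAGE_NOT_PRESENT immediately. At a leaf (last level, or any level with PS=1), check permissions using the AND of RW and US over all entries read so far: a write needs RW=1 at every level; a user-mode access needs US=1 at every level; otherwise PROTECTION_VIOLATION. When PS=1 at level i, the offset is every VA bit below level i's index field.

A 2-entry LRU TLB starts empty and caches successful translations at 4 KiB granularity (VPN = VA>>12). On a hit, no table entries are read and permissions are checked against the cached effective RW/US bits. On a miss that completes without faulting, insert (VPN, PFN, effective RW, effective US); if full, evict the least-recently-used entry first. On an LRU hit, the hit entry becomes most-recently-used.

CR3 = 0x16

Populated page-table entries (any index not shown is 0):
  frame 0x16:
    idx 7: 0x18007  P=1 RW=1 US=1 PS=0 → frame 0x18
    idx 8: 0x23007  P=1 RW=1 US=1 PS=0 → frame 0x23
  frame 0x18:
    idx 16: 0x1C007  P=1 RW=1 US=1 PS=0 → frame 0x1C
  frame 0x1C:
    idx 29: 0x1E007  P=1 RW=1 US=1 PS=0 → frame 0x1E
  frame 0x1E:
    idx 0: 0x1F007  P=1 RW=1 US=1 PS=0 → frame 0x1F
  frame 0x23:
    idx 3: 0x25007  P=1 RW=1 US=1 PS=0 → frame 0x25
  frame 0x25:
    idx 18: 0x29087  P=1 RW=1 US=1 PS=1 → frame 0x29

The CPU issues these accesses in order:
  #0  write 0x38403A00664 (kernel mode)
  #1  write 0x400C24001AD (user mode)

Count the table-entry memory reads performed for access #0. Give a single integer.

Walk each access:
#0 VA=0x38403A00664 (w,kernel):
  L0 @0x16[7] → 0x18007  P=1,RW=1,US=1,PS=0
  L1 @0x18[16] → 0x1C007  P=1,RW=1,US=1,PS=0
  L2 @0x1C[29] → 0x1E007  P=1,RW=1,US=1,PS=0
  L3 @0x1E[0] → 0x1F007  P=1,RW=1,US=1,PS=0
  ✓ 0x1F664  — 4 lookups
#1 VA=0x400C24001AD (w,user):
  L0 @0x16[8] → 0x23007  P=1,RW=1,US=1,PS=0
  L1 @0x23[3] → 0x25007  P=1,RW=1,US=1,PS=0
  L2 @0x25[18] → 0x29087  P=1,RW=1,US=1,PS=1
  ✓ 0x291AD (huge @L2)  — 3 lookups

Entries read for #0: 4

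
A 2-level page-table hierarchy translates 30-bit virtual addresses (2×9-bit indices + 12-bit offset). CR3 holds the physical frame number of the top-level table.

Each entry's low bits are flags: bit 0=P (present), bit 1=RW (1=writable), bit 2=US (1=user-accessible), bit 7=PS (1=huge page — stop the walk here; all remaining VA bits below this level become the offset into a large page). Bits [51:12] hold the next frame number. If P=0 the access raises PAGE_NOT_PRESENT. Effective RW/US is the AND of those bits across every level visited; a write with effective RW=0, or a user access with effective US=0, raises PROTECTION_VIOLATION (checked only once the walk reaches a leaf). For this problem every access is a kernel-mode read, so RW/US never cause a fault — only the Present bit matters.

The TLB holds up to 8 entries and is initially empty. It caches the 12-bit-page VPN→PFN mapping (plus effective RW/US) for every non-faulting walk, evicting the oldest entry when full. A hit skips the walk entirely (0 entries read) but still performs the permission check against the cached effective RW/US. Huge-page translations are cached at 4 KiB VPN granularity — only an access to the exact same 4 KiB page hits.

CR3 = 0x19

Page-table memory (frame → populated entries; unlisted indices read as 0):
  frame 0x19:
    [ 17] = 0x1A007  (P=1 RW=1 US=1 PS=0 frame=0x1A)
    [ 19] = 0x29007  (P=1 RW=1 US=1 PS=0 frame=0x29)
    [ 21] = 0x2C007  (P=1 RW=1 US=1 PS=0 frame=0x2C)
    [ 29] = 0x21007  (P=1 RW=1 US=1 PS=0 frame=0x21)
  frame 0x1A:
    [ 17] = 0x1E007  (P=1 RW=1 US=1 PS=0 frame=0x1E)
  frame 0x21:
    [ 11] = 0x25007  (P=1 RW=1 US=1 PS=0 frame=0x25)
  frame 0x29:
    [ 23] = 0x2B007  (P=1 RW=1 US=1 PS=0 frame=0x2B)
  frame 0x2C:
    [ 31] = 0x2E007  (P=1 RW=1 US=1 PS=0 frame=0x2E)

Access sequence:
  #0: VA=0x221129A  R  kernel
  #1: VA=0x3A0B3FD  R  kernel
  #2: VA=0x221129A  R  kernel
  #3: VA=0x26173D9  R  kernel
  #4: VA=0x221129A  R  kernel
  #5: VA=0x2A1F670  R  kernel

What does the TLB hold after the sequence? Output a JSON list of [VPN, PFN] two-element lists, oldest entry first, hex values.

Per-access translation:
#0 VA=0x221129A (r,kernel):
  L0 @0x19[17] → 0x1A007  P=1,RW=1,US=1,PS=0
  L1 @0x1A[17] → 0x1E007  P=1,RW=1,US=1,PS=0
  → PA=0x1E29A  (2 entries read)
#1 VA=0x3A0B3FD (r,kernel):
  L0 @0x19[29] → 0x21007  P=1,RW=1,US=1,PS=0
  L1 @0x21[11] → 0x25007  P=1,RW=1,US=1,PS=0
  → PA=0x253FD  (2 entries read)
#2 VA=0x221129A (r,kernel):
  TLB hit vpn=0x2211 → PA=0x1E29A
#3 VA=0x26173D9 (r,kernel):
  L0 @0x19[19] → 0x29007  P=1,RW=1,US=1,PS=0
  L1 @0x29[23] → 0x2B007  P=1,RW=1,US=1,PS=0
  → PA=0x2B3D9  (2 entries read)
#4 VA=0x221129A (r,kernel):
  TLB hit vpn=0x2211 → PA=0x1E29A
#5 VA=0x2A1F670 (r,kernel):
  L0 @0x19[21] → 0x2C007  P=1,RW=1,US=1,PS=0
  L1 @0x2C[31] → 0x2E007  P=1,RW=1,US=1,PS=0
  → PA=0x2E670  (2 entries read)

TLB: [["0x2211", "0x1E"], ["0x3A0B", "0x25"], ["0x2617", "0x2B"], ["0x2A1F", "0x2E"]]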